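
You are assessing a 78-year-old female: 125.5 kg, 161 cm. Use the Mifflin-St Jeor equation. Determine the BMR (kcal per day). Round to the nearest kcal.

Mifflin-St Jeor (female): BMR = 10(125.5) + 6.25(161) − 5(78) − 161 = 1255 + 1006.25 − 390 − 161 = 1710.25 kcal/day.

1710 kcal per day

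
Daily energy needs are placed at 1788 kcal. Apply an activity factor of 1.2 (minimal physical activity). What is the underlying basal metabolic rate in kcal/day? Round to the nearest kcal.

BMR = TEE ÷ activity factor = 1788 ÷ 1.2 = 1490 kcal/day.

1490 kcal/day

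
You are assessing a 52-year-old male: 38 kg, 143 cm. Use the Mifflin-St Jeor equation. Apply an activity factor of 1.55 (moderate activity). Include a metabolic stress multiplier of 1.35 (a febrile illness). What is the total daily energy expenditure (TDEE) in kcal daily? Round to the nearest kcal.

2132 kcal daily

Mifflin-St Jeor (male): BMR = 10(38) + 6.25(143) − 5(52) + 5 = 380 + 893.75 − 260 + 5 = 1018.75 kcal/day.
TEE = BMR × activity factor = 1018.75 × 1.55 = 1579.0625 kcal/day.
Apply stress factor: 1579.0625 × 1.35 = 2131.7344 kcal/day.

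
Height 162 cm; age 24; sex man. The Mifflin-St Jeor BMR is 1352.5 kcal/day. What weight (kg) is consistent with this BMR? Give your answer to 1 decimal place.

45.5 kg

1352.5 = 10·W + 6.25(162) − 5(24) + 5
10·W = 1352.5 − 897.5 = 455, so W = 45.5 kg.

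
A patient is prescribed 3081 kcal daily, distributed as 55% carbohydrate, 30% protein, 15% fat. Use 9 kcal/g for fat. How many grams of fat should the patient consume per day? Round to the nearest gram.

Fat energy = 15% × 3081 = 462.15 kcal.
At 9 kcal/g: 462.15 ÷ 9 = 51.35 g.

51 g/day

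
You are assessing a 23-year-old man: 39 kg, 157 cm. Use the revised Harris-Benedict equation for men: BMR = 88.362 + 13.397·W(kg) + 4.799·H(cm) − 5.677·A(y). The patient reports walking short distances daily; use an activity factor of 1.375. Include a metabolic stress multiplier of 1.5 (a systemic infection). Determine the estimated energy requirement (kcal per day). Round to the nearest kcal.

Harris-Benedict: BMR = 88.362 + 13.397(39) + 4.799(157) − 5.677(23) = 1233.717 kcal/day.
TEE = BMR × activity factor = 1233.717 × 1.375 = 1696.3609 kcal/day.
Apply stress factor: 1696.3609 × 1.5 = 2544.5413 kcal/day.

2545 kcal per day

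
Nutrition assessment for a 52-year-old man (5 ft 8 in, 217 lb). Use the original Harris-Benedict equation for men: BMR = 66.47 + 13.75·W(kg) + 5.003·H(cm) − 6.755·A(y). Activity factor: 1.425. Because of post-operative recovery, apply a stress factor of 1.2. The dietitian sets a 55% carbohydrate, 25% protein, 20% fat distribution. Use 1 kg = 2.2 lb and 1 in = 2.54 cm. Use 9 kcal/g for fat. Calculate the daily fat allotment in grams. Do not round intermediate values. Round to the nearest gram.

74 g/day

Convert to metric: weight = 217 ÷ 2.2 = 98.6364 kg; height = (5×12 + 8) × 2.54 = 68 × 2.54 = 172.72 cm.
Harris-Benedict: BMR = 66.47 + 13.75(98.6364) + 5.003(172.72) − 6.755(52) = 1935.5782 kcal/day.
TEE = 1935.5782 × 1.425 = 2758.1989 kcal/day.
With stress factor 1.2: 2758.1989 × 1.2 = 3309.8387 kcal/day.
Fat energy = 20% × 3309.8387 = 661.9677 kcal.
Fat = 661.9677 ÷ 9 kcal/g = 73.552 g.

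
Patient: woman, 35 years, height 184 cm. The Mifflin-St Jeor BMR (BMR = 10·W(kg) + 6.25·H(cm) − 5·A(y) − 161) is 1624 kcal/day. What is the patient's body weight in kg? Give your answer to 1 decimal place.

81.0 kg

1624 = 10·W + 6.25(184) − 5(35) − 161
10·W = 1624 − 814 = 810, so W = 81 kg.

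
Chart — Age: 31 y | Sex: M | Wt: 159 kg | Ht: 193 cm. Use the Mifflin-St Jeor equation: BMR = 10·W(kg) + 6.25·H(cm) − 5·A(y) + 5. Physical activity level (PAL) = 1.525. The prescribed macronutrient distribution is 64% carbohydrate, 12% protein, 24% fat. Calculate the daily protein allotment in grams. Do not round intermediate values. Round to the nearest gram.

Mifflin-St Jeor (male): BMR = 10(159) + 6.25(193) − 5(31) + 5 = 1590 + 1206.25 − 155 + 5 = 2646.25 kcal/day.
TEE = 2646.25 × 1.525 = 4035.5313 kcal/day.
Protein energy = 12% × 4035.5313 = 484.2638 kcal.
Protein = 484.2638 ÷ 4 kcal/g = 121.0659 g.

121 g/day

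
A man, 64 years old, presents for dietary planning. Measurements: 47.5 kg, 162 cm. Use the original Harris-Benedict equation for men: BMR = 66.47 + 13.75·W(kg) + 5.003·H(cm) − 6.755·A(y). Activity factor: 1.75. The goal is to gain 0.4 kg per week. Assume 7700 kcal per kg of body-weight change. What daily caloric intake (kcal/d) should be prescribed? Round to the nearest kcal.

2361 kcal/d

Harris-Benedict: BMR = 66.47 + 13.75(47.5) + 5.003(162) − 6.755(64) = 1097.761 kcal/day.
TEE = 1097.761 × 1.75 = 1921.0818 kcal/day.
Required daily surplus = 0.4 × 7700 ÷ 7 = 440 kcal/day.
Target intake = 1921.0818 + 440 = 2361.0818 kcal/day.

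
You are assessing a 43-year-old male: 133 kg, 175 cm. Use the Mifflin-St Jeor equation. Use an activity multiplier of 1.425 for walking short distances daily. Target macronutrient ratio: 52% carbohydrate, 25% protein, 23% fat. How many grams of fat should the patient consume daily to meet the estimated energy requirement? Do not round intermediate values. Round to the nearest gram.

81 g/day

Mifflin-St Jeor (male): BMR = 10(133) + 6.25(175) − 5(43) + 5 = 1330 + 1093.75 − 215 + 5 = 2213.75 kcal/day.
TEE = 2213.75 × 1.425 = 3154.5938 kcal/day.
Fat energy = 23% × 3154.5938 = 725.5566 kcal.
Fat = 725.5566 ÷ 9 kcal/g = 80.6174 g.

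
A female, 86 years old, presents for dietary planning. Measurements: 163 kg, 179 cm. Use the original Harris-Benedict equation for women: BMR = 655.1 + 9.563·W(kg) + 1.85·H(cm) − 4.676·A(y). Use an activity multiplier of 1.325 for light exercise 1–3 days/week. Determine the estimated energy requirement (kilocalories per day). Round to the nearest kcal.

2839 kilocalories per day

Harris-Benedict: BMR = 655.1 + 9.563(163) + 1.85(179) − 4.676(86) = 2142.883 kcal/day.
TEE = BMR × activity factor = 2142.883 × 1.325 = 2839.32 kcal/day.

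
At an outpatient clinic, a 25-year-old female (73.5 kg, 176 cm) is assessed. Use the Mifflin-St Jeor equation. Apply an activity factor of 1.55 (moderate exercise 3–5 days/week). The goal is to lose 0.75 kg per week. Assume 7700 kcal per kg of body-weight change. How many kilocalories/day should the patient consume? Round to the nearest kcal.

Mifflin-St Jeor (female): BMR = 10(73.5) + 6.25(176) − 5(25) − 161 = 735 + 1100 − 125 − 161 = 1549 kcal/day.
TEE = 1549 × 1.55 = 2400.95 kcal/day.
Required daily deficit = 0.75 × 7700 ÷ 7 = 825 kcal/day.
Target intake = 2400.95 − 825 = 1575.95 kcal/day.

1576 kilocalories/day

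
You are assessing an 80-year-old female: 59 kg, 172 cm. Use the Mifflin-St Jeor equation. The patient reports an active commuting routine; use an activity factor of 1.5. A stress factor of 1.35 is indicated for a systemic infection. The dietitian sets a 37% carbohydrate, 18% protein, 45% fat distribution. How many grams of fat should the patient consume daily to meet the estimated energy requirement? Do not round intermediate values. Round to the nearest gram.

112 g/day

Mifflin-St Jeor (female): BMR = 10(59) + 6.25(172) − 5(80) − 161 = 590 + 1075 − 400 − 161 = 1104 kcal/day.
TEE = 1104 × 1.5 = 1656 kcal/day.
With stress factor 1.35: 1656 × 1.35 = 2235.6 kcal/day.
Fat energy = 45% × 2235.6 = 1006.02 kcal.
Fat = 1006.02 ÷ 9 kcal/g = 111.78 g.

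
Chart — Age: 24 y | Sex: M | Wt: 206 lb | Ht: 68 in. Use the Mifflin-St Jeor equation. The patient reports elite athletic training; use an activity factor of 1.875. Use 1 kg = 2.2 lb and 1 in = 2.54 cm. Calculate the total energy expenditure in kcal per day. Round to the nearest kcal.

Convert to metric: weight = 206 ÷ 2.2 = 93.6364 kg; height = 68 × 2.54 = 172.72 cm.
Mifflin-St Jeor (male): BMR = 10(93.6364) + 6.25(172.72) − 5(24) + 5 = 936.3636 + 1079.5 − 120 + 5 = 1900.8636 kcal/day.
TEE = BMR × activity factor = 1900.8636 × 1.875 = 3564.1193 kcal/day.

3564 kcal per day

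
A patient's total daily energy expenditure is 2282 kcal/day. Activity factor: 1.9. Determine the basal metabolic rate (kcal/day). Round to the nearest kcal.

1201 kcal/day

BMR = TEE ÷ activity factor = 2282 ÷ 1.9 = 1201.0526 kcal/day.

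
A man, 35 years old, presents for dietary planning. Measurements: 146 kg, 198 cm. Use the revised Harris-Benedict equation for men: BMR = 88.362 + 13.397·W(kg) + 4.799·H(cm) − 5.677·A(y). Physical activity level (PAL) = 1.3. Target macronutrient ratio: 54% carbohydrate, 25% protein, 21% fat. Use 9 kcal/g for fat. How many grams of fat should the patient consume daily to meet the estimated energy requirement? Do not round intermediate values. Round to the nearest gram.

Harris-Benedict: BMR = 88.362 + 13.397(146) + 4.799(198) − 5.677(35) = 2795.831 kcal/day.
TEE = 2795.831 × 1.3 = 3634.5803 kcal/day.
Fat energy = 21% × 3634.5803 = 763.2619 kcal.
Fat = 763.2619 ÷ 9 kcal/g = 84.8069 g.

85 g/day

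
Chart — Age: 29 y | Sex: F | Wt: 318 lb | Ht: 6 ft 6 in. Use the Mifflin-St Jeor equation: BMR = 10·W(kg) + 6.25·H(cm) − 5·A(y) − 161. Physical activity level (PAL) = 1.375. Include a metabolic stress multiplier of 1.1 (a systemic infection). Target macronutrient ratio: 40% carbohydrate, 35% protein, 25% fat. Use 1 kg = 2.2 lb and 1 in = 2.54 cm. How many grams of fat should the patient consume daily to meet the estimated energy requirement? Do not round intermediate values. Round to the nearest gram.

Convert to metric: weight = 318 ÷ 2.2 = 144.5455 kg; height = (6×12 + 6) × 2.54 = 78 × 2.54 = 198.12 cm.
Mifflin-St Jeor (female): BMR = 10(144.5455) + 6.25(198.12) − 5(29) − 161 = 1445.4545 + 1238.25 − 145 − 161 = 2377.7045 kcal/day.
TEE = 2377.7045 × 1.375 = 3269.3437 kcal/day.
With stress factor 1.1: 3269.3437 × 1.1 = 3596.2781 kcal/day.
Fat energy = 25% × 3596.2781 = 899.0695 kcal.
Fat = 899.0695 ÷ 9 kcal/g = 99.8966 g.

100 g/day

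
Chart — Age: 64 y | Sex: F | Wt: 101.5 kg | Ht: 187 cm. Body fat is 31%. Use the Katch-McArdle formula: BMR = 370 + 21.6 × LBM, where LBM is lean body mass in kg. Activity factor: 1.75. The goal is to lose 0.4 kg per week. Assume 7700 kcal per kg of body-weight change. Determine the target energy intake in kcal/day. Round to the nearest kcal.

LBM = 101.5 × (1 − 0.31) = 70.035 kg. Katch-McArdle: BMR = 370 + 21.6 × 70.035 = 1882.756 kcal/day.
TEE = 1882.756 × 1.75 = 3294.823 kcal/day.
Required daily deficit = 0.4 × 7700 ÷ 7 = 440 kcal/day.
Target intake = 3294.823 − 440 = 2854.823 kcal/day.

2855 kcal/day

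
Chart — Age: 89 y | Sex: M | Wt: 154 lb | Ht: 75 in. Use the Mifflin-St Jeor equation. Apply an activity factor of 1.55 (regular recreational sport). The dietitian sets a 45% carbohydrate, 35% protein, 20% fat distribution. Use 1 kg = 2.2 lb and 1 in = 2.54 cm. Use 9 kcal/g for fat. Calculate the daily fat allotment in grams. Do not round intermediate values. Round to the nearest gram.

50 g/day

Convert to metric: weight = 154 ÷ 2.2 = 70 kg; height = 75 × 2.54 = 190.5 cm.
Mifflin-St Jeor (male): BMR = 10(70) + 6.25(190.5) − 5(89) + 5 = 700 + 1190.625 − 445 + 5 = 1450.625 kcal/day.
TEE = 1450.625 × 1.55 = 2248.4688 kcal/day.
Fat energy = 20% × 2248.4688 = 449.6938 kcal.
Fat = 449.6938 ÷ 9 kcal/g = 49.966 g.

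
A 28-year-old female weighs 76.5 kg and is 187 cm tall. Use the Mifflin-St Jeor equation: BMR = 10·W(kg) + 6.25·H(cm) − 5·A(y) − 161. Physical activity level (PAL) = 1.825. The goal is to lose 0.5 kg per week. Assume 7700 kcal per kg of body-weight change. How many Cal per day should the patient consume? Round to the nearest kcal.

2430 Cal per day

Mifflin-St Jeor (female): BMR = 10(76.5) + 6.25(187) − 5(28) − 161 = 765 + 1168.75 − 140 − 161 = 1632.75 kcal/day.
TEE = 1632.75 × 1.825 = 2979.7688 kcal/day.
Required daily deficit = 0.5 × 7700 ÷ 7 = 550 kcal/day.
Target intake = 2979.7688 − 550 = 2429.7688 kcal/day.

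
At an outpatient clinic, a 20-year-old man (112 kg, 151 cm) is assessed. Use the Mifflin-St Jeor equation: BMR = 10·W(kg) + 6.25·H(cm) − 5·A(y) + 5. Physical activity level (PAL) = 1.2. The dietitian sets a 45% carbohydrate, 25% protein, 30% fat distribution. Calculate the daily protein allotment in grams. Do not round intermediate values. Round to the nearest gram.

Mifflin-St Jeor (male): BMR = 10(112) + 6.25(151) − 5(20) + 5 = 1120 + 943.75 − 100 + 5 = 1968.75 kcal/day.
TEE = 1968.75 × 1.2 = 2362.5 kcal/day.
Protein energy = 25% × 2362.5 = 590.625 kcal.
Protein = 590.625 ÷ 4 kcal/g = 147.6563 g.

148 g/day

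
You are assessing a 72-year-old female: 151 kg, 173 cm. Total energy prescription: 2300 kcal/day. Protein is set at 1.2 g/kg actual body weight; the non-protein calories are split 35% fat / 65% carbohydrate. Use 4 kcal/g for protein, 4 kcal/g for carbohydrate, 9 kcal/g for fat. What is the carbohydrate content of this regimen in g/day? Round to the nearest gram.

Protein = 1.2 × 151 = 181.2 g → 181.2 × 4 = 724.8 kcal.
Non-protein calories = 2300 − 724.8 = 1575.2 kcal.
Fat: 35% × 1575.2 = 551.32 kcal; carbohydrate: 1023.88 kcal.
Carbohydrate: 1023.88 kcal ÷ 4 kcal/g = 255.97 g.

256 g/day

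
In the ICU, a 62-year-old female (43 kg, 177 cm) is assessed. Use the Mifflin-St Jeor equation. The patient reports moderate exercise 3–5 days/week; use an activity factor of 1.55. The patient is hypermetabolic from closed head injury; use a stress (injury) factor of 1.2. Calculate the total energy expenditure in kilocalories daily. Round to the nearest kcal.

1981 kilocalories daily

Mifflin-St Jeor (female): BMR = 10(43) + 6.25(177) − 5(62) − 161 = 430 + 1106.25 − 310 − 161 = 1065.25 kcal/day.
TEE = BMR × activity factor = 1065.25 × 1.55 = 1651.1375 kcal/day.
Apply stress factor: 1651.1375 × 1.2 = 1981.365 kcal/day.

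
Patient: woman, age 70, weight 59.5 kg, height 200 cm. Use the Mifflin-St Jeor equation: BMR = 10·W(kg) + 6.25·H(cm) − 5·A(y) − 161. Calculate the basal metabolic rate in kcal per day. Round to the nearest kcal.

1334 kcal per day

Mifflin-St Jeor (female): BMR = 10(59.5) + 6.25(200) − 5(70) − 161 = 595 + 1250 − 350 − 161 = 1334 kcal/day.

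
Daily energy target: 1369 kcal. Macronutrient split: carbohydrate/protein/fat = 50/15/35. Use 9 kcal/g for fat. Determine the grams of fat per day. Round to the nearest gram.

53 g/day

Fat energy = 35% × 1369 = 479.15 kcal.
At 9 kcal/g: 479.15 ÷ 9 = 53.2389 g.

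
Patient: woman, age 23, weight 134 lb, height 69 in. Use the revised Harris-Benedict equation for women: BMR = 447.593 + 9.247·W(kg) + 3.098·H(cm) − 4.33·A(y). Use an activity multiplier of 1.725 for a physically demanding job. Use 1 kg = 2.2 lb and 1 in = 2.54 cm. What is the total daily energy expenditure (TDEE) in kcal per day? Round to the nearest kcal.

Convert to metric: weight = 134 ÷ 2.2 = 60.9091 kg; height = 69 × 2.54 = 175.26 cm.
Harris-Benedict: BMR = 447.593 + 9.247(60.9091) + 3.098(175.26) − 4.33(23) = 1454.1848 kcal/day.
TEE = BMR × activity factor = 1454.1848 × 1.725 = 2508.4689 kcal/day.

2508 kcal per day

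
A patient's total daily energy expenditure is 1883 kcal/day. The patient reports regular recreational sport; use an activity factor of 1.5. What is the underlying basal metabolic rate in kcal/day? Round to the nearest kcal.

1255 kcal/day

BMR = TEE ÷ activity factor = 1883 ÷ 1.5 = 1255.3333 kcal/day.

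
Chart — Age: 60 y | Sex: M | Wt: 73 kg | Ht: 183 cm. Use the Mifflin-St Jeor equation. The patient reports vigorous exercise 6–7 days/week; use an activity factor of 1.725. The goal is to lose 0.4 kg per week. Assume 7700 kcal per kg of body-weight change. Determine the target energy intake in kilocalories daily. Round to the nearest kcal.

Mifflin-St Jeor (male): BMR = 10(73) + 6.25(183) − 5(60) + 5 = 730 + 1143.75 − 300 + 5 = 1578.75 kcal/day.
TEE = 1578.75 × 1.725 = 2723.3438 kcal/day.
Required daily deficit = 0.4 × 7700 ÷ 7 = 440 kcal/day.
Target intake = 2723.3438 − 440 = 2283.3438 kcal/day.

2283 kilocalories daily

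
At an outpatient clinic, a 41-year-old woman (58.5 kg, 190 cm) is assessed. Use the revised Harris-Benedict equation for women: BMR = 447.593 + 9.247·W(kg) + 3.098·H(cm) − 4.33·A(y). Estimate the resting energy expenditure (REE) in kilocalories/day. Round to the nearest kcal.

1400 kilocalories/day

Harris-Benedict: BMR = 447.593 + 9.247(58.5) + 3.098(190) − 4.33(41) = 1399.6325 kcal/day.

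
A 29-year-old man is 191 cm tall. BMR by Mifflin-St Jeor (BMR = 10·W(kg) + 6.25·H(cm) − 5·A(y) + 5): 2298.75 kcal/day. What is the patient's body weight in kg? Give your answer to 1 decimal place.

124.5 kg

2298.75 = 10·W + 6.25(191) − 5(29) + 5
10·W = 2298.75 − 1053.75 = 1245, so W = 124.5 kg.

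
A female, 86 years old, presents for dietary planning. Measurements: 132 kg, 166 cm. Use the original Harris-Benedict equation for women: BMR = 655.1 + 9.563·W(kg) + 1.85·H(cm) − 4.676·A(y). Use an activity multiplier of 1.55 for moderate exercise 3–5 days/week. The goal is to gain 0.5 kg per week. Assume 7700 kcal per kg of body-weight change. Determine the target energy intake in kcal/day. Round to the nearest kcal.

Harris-Benedict: BMR = 655.1 + 9.563(132) + 1.85(166) − 4.676(86) = 1822.38 kcal/day.
TEE = 1822.38 × 1.55 = 2824.689 kcal/day.
Required daily surplus = 0.5 × 7700 ÷ 7 = 550 kcal/day.
Target intake = 2824.689 + 550 = 3374.689 kcal/day.

3375 kcal/day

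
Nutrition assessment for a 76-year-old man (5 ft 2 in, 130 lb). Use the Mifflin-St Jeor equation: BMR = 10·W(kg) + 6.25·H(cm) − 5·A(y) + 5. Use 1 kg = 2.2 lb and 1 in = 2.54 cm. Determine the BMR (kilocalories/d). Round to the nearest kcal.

1200 kilocalories/d

Convert to metric: weight = 130 ÷ 2.2 = 59.0909 kg; height = (5×12 + 2) × 2.54 = 62 × 2.54 = 157.48 cm.
Mifflin-St Jeor (male): BMR = 10(59.0909) + 6.25(157.48) − 5(76) + 5 = 590.9091 + 984.25 − 380 + 5 = 1200.1591 kcal/day.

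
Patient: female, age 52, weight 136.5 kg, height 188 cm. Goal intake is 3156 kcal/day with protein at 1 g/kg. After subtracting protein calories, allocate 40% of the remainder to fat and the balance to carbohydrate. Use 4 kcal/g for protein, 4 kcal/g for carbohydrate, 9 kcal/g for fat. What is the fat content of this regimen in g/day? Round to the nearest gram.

116 g/day

Protein = 1 × 136.5 = 136.5 g → 136.5 × 4 = 546 kcal.
Non-protein calories = 3156 − 546 = 2610 kcal.
Fat: 40% × 2610 = 1044 kcal; carbohydrate: 1566 kcal.
Fat: 1044 kcal ÷ 9 kcal/g = 116 g.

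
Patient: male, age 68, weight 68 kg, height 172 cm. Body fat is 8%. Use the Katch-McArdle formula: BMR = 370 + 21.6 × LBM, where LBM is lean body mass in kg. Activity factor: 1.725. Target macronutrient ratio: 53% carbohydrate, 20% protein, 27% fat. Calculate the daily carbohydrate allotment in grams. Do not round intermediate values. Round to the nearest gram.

393 g/day

LBM = 68 × (1 − 0.08) = 62.56 kg. Katch-McArdle: BMR = 370 + 21.6 × 62.56 = 1721.296 kcal/day.
TEE = 1721.296 × 1.725 = 2969.2356 kcal/day.
Carbohydrate energy = 53% × 2969.2356 = 1573.6949 kcal.
Carbohydrate = 1573.6949 ÷ 4 kcal/g = 393.4237 g.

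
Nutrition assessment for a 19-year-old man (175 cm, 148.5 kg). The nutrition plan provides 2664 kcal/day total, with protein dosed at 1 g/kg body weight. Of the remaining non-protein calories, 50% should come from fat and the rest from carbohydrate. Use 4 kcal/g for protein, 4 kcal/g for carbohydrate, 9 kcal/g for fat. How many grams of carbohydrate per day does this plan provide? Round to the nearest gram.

Protein = 1 × 148.5 = 148.5 g → 148.5 × 4 = 594 kcal.
Non-protein calories = 2664 − 594 = 2070 kcal.
Fat: 50% × 2070 = 1035 kcal; carbohydrate: 1035 kcal.
Carbohydrate: 1035 kcal ÷ 4 kcal/g = 258.75 g.

259 g/day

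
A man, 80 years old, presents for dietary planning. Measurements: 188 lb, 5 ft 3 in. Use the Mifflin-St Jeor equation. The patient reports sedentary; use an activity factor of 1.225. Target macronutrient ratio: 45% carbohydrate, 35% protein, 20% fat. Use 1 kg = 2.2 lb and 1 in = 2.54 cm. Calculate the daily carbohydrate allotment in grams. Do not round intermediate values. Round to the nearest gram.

Convert to metric: weight = 188 ÷ 2.2 = 85.4545 kg; height = (5×12 + 3) × 2.54 = 63 × 2.54 = 160.02 cm.
Mifflin-St Jeor (male): BMR = 10(85.4545) + 6.25(160.02) − 5(80) + 5 = 854.5455 + 1000.125 − 400 + 5 = 1459.6705 kcal/day.
TEE = 1459.6705 × 1.225 = 1788.0963 kcal/day.
Carbohydrate energy = 45% × 1788.0963 = 804.6433 kcal.
Carbohydrate = 804.6433 ÷ 4 kcal/g = 201.1608 g.

201 g/day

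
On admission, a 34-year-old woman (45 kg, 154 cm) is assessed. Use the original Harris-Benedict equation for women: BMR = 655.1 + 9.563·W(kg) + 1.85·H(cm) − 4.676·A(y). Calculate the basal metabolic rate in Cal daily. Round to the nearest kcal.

Harris-Benedict: BMR = 655.1 + 9.563(45) + 1.85(154) − 4.676(34) = 1211.351 kcal/day.

1211 Cal daily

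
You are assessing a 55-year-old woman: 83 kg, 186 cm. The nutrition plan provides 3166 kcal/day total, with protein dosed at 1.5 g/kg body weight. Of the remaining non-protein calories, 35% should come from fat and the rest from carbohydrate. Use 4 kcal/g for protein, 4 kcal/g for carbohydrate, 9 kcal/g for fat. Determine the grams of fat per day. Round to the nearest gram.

104 g/day

Protein = 1.5 × 83 = 124.5 g → 124.5 × 4 = 498 kcal.
Non-protein calories = 3166 − 498 = 2668 kcal.
Fat: 35% × 2668 = 933.8 kcal; carbohydrate: 1734.2 kcal.
Fat: 933.8 kcal ÷ 9 kcal/g = 103.7556 g.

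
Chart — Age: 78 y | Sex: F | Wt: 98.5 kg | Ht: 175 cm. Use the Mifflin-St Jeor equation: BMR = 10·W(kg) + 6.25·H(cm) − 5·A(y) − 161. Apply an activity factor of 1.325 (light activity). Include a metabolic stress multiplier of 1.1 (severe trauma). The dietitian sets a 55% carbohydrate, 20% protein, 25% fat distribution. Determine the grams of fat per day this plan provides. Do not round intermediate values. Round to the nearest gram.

Mifflin-St Jeor (female): BMR = 10(98.5) + 6.25(175) − 5(78) − 161 = 985 + 1093.75 − 390 − 161 = 1527.75 kcal/day.
TEE = 1527.75 × 1.325 = 2024.2688 kcal/day.
With stress factor 1.1: 2024.2688 × 1.1 = 2226.6956 kcal/day.
Fat energy = 25% × 2226.6956 = 556.6739 kcal.
Fat = 556.6739 ÷ 9 kcal/g = 61.8527 g.

62 g/day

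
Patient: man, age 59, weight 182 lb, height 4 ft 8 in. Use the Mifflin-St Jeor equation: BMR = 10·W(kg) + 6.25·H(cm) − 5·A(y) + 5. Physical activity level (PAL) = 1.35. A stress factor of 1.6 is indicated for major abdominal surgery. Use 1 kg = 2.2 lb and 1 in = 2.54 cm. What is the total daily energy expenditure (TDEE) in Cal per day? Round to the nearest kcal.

3081 Cal per day

Convert to metric: weight = 182 ÷ 2.2 = 82.7273 kg; height = (4×12 + 8) × 2.54 = 56 × 2.54 = 142.24 cm.
Mifflin-St Jeor (male): BMR = 10(82.7273) + 6.25(142.24) − 5(59) + 5 = 827.2727 + 889 − 295 + 5 = 1426.2727 kcal/day.
TEE = BMR × activity factor = 1426.2727 × 1.35 = 1925.4682 kcal/day.
Apply stress factor: 1925.4682 × 1.6 = 3080.7491 kcal/day.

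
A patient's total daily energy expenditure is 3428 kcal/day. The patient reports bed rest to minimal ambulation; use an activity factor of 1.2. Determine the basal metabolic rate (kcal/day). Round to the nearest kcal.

BMR = TEE ÷ activity factor = 3428 ÷ 1.2 = 2856.6667 kcal/day.

2857 kcal/day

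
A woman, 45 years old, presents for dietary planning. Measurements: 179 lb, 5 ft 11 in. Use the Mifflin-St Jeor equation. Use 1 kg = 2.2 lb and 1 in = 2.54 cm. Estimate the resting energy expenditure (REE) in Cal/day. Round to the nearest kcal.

Convert to metric: weight = 179 ÷ 2.2 = 81.3636 kg; height = (5×12 + 11) × 2.54 = 71 × 2.54 = 180.34 cm.
Mifflin-St Jeor (female): BMR = 10(81.3636) + 6.25(180.34) − 5(45) − 161 = 813.6364 + 1127.125 − 225 − 161 = 1554.7614 kcal/day.

1555 Cal/day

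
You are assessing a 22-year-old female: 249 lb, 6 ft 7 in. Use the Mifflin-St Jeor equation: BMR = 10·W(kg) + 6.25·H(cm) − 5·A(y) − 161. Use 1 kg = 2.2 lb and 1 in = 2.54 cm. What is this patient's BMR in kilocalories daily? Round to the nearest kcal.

2115 kilocalories daily

Convert to metric: weight = 249 ÷ 2.2 = 113.1818 kg; height = (6×12 + 7) × 2.54 = 79 × 2.54 = 200.66 cm.
Mifflin-St Jeor (female): BMR = 10(113.1818) + 6.25(200.66) − 5(22) − 161 = 1131.8182 + 1254.125 − 110 − 161 = 2114.9432 kcal/day.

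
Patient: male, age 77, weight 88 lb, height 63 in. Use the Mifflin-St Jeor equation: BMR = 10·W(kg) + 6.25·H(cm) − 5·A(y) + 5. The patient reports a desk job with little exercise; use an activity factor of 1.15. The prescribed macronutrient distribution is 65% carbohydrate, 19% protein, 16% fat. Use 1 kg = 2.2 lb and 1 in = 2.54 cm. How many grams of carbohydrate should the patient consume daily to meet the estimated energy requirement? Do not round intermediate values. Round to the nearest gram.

191 g/day

Convert to metric: weight = 88 ÷ 2.2 = 40 kg; height = 63 × 2.54 = 160.02 cm.
Mifflin-St Jeor (male): BMR = 10(40) + 6.25(160.02) − 5(77) + 5 = 400 + 1000.125 − 385 + 5 = 1020.125 kcal/day.
TEE = 1020.125 × 1.15 = 1173.1438 kcal/day.
Carbohydrate energy = 65% × 1173.1438 = 762.5434 kcal.
Carbohydrate = 762.5434 ÷ 4 kcal/g = 190.6359 g.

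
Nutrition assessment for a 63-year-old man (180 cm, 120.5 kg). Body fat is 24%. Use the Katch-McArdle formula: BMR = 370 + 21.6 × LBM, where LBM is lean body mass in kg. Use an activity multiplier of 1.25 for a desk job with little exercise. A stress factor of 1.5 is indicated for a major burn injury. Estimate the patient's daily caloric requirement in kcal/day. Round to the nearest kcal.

LBM = 120.5 × (1 − 0.24) = 91.58 kg. Katch-McArdle: BMR = 370 + 21.6 × 91.58 = 2348.128 kcal/day.
TEE = BMR × activity factor = 2348.128 × 1.25 = 2935.16 kcal/day.
Apply stress factor: 2935.16 × 1.5 = 4402.74 kcal/day.

4403 kcal/day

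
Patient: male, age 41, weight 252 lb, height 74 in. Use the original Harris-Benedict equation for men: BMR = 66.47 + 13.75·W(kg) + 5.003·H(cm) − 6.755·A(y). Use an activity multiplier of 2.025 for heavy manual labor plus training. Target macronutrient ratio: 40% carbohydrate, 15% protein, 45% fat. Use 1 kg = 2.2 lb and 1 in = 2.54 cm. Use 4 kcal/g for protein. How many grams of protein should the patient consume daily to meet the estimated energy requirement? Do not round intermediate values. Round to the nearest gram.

Convert to metric: weight = 252 ÷ 2.2 = 114.5455 kg; height = 74 × 2.54 = 187.96 cm.
Harris-Benedict: BMR = 66.47 + 13.75(114.5455) + 5.003(187.96) − 6.755(41) = 2304.8789 kcal/day.
TEE = 2304.8789 × 2.025 = 4667.3797 kcal/day.
Protein energy = 15% × 4667.3797 = 700.107 kcal.
Protein = 700.107 ÷ 4 kcal/g = 175.0267 g.

175 g/day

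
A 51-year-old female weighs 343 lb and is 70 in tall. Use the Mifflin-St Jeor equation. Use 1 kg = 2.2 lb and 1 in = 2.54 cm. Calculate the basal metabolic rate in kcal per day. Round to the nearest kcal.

Convert to metric: weight = 343 ÷ 2.2 = 155.9091 kg; height = 70 × 2.54 = 177.8 cm.
Mifflin-St Jeor (female): BMR = 10(155.9091) + 6.25(177.8) − 5(51) − 161 = 1559.0909 + 1111.25 − 255 − 161 = 2254.3409 kcal/day.

2254 kcal per day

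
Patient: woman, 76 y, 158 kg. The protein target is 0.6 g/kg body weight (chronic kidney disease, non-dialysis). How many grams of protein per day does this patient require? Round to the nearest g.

95 g/day

Protein = 0.6 g/kg × 158 kg = 94.8 g/day.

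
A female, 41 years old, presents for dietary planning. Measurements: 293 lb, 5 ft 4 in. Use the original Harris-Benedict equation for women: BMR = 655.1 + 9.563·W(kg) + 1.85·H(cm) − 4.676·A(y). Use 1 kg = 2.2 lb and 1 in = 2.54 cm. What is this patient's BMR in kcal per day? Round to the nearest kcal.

2038 kcal per day

Convert to metric: weight = 293 ÷ 2.2 = 133.1818 kg; height = (5×12 + 4) × 2.54 = 64 × 2.54 = 162.56 cm.
Harris-Benedict: BMR = 655.1 + 9.563(133.1818) + 1.85(162.56) − 4.676(41) = 2037.7377 kcal/day.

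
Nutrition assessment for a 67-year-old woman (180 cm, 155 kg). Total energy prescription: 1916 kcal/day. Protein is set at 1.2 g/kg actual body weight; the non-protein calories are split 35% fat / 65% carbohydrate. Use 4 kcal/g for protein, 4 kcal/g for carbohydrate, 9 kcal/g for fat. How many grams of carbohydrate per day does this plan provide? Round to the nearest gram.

190 g/day

Protein = 1.2 × 155 = 186 g → 186 × 4 = 744 kcal.
Non-protein calories = 1916 − 744 = 1172 kcal.
Fat: 35% × 1172 = 410.2 kcal; carbohydrate: 761.8 kcal.
Carbohydrate: 761.8 kcal ÷ 4 kcal/g = 190.45 g.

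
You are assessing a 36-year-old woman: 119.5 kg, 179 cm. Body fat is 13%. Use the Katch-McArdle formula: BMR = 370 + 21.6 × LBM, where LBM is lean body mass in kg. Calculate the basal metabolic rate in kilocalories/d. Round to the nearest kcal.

LBM = 119.5 × (1 − 0.13) = 103.965 kg. Katch-McArdle: BMR = 370 + 21.6 × 103.965 = 2615.644 kcal/day.

2616 kilocalories/d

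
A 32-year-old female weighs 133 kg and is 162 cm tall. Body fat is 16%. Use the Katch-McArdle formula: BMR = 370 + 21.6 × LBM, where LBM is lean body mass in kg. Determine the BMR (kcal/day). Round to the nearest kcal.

2783 kcal/day

LBM = 133 × (1 − 0.16) = 111.72 kg. Katch-McArdle: BMR = 370 + 21.6 × 111.72 = 2783.152 kcal/day.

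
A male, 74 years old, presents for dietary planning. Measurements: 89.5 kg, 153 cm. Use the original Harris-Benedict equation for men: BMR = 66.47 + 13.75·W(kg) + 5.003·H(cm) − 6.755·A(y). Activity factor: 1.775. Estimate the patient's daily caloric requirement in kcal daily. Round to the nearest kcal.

Harris-Benedict: BMR = 66.47 + 13.75(89.5) + 5.003(153) − 6.755(74) = 1562.684 kcal/day.
TEE = BMR × activity factor = 1562.684 × 1.775 = 2773.7641 kcal/day.

2774 kcal daily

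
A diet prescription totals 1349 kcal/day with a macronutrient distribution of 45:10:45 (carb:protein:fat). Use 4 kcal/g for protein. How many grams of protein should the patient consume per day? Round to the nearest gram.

Protein energy = 10% × 1349 = 134.9 kcal.
At 4 kcal/g: 134.9 ÷ 4 = 33.725 g.

34 g/day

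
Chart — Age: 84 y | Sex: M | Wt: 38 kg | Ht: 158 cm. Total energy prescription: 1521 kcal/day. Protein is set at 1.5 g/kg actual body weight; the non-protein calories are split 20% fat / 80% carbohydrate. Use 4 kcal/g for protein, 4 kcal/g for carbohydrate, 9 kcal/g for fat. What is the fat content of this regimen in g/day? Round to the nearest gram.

29 g/day

Protein = 1.5 × 38 = 57 g → 57 × 4 = 228 kcal.
Non-protein calories = 1521 − 228 = 1293 kcal.
Fat: 20% × 1293 = 258.6 kcal; carbohydrate: 1034.4 kcal.
Fat: 258.6 kcal ÷ 9 kcal/g = 28.7333 g.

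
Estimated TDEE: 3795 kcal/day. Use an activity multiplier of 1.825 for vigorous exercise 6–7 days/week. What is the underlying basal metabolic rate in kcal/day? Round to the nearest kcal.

2079 kcal/day

BMR = TEE ÷ activity factor = 3795 ÷ 1.825 = 2079.4521 kcal/day.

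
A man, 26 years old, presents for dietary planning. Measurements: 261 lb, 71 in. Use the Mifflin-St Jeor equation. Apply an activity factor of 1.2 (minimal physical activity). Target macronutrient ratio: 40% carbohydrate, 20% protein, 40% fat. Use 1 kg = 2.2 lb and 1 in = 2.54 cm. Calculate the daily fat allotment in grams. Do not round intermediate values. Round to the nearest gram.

117 g/day

Convert to metric: weight = 261 ÷ 2.2 = 118.6364 kg; height = 71 × 2.54 = 180.34 cm.
Mifflin-St Jeor (male): BMR = 10(118.6364) + 6.25(180.34) − 5(26) + 5 = 1186.3636 + 1127.125 − 130 + 5 = 2188.4886 kcal/day.
TEE = 2188.4886 × 1.2 = 2626.1864 kcal/day.
Fat energy = 40% × 2626.1864 = 1050.4745 kcal.
Fat = 1050.4745 ÷ 9 kcal/g = 116.7194 g.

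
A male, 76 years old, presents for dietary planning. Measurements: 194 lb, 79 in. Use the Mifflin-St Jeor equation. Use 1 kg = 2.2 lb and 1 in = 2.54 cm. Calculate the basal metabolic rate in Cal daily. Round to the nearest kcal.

Convert to metric: weight = 194 ÷ 2.2 = 88.1818 kg; height = 79 × 2.54 = 200.66 cm.
Mifflin-St Jeor (male): BMR = 10(88.1818) + 6.25(200.66) − 5(76) + 5 = 881.8182 + 1254.125 − 380 + 5 = 1760.9432 kcal/day.

1761 Cal daily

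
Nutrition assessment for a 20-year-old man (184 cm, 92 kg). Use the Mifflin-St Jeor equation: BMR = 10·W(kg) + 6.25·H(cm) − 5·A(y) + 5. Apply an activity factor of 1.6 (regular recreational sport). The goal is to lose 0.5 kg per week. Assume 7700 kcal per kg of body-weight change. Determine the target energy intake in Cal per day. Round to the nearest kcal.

Mifflin-St Jeor (male): BMR = 10(92) + 6.25(184) − 5(20) + 5 = 920 + 1150 − 100 + 5 = 1975 kcal/day.
TEE = 1975 × 1.6 = 3160 kcal/day.
Required daily deficit = 0.5 × 7700 ÷ 7 = 550 kcal/day.
Target intake = 3160 − 550 = 2610 kcal/day.

2610 Cal per day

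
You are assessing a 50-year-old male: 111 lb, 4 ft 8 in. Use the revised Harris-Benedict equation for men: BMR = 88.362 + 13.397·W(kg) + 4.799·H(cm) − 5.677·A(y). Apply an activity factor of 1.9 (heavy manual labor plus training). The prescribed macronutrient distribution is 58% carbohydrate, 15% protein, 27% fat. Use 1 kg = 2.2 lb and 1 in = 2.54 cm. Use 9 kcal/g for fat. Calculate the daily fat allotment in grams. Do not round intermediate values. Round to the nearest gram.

66 g/day

Convert to metric: weight = 111 ÷ 2.2 = 50.4545 kg; height = (4×12 + 8) × 2.54 = 56 × 2.54 = 142.24 cm.
Harris-Benedict: BMR = 88.362 + 13.397(50.4545) + 4.799(142.24) − 5.677(50) = 1163.0613 kcal/day.
TEE = 1163.0613 × 1.9 = 2209.8165 kcal/day.
Fat energy = 27% × 2209.8165 = 596.6504 kcal.
Fat = 596.6504 ÷ 9 kcal/g = 66.2945 g.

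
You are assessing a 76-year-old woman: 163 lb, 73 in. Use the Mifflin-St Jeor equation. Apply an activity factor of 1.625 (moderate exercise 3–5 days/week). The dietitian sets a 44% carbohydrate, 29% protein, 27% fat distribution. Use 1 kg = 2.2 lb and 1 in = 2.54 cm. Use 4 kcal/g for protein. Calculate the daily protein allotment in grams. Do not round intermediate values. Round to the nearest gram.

160 g/day

Convert to metric: weight = 163 ÷ 2.2 = 74.0909 kg; height = 73 × 2.54 = 185.42 cm.
Mifflin-St Jeor (female): BMR = 10(74.0909) + 6.25(185.42) − 5(76) − 161 = 740.9091 + 1158.875 − 380 − 161 = 1358.7841 kcal/day.
TEE = 1358.7841 × 1.625 = 2208.0241 kcal/day.
Protein energy = 29% × 2208.0241 = 640.327 kcal.
Protein = 640.327 ÷ 4 kcal/g = 160.0818 g.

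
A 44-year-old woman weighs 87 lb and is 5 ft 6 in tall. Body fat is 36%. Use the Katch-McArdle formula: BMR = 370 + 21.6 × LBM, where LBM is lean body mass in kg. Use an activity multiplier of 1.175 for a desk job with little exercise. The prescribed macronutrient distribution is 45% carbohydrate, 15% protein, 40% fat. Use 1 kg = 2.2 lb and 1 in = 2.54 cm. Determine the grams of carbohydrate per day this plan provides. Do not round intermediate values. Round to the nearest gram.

121 g/day

Convert to metric: weight = 87 ÷ 2.2 = 39.5455 kg; height = (5×12 + 6) × 2.54 = 66 × 2.54 = 167.64 cm.
LBM = 39.5455 × (1 − 0.36) = 25.3091 kg. Katch-McArdle: BMR = 370 + 21.6 × 25.3091 = 916.6764 kcal/day.
TEE = 916.6764 × 1.175 = 1077.0947 kcal/day.
Carbohydrate energy = 45% × 1077.0947 = 484.6926 kcal.
Carbohydrate = 484.6926 ÷ 4 kcal/g = 121.1732 g.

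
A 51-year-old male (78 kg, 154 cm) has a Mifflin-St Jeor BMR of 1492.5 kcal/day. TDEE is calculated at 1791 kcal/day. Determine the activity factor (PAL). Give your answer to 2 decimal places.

1.20

Activity factor = TEE ÷ BMR = 1791 ÷ 1492.5 = 1.2.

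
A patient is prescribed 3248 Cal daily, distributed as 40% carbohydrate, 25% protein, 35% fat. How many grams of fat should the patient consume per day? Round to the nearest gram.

Fat energy = 35% × 3248 = 1136.8 kcal.
At 9 kcal/g: 1136.8 ÷ 9 = 126.3111 g.

126 g/day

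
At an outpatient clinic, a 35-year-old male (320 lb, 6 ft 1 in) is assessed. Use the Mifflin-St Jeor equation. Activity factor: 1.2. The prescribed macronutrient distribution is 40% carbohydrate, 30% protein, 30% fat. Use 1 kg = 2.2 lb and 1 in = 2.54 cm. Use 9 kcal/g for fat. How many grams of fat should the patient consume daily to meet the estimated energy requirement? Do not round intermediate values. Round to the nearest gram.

98 g/day

Convert to metric: weight = 320 ÷ 2.2 = 145.4545 kg; height = (6×12 + 1) × 2.54 = 73 × 2.54 = 185.42 cm.
Mifflin-St Jeor (male): BMR = 10(145.4545) + 6.25(185.42) − 5(35) + 5 = 1454.5455 + 1158.875 − 175 + 5 = 2443.4205 kcal/day.
TEE = 2443.4205 × 1.2 = 2932.1045 kcal/day.
Fat energy = 30% × 2932.1045 = 879.6314 kcal.
Fat = 879.6314 ÷ 9 kcal/g = 97.7368 g.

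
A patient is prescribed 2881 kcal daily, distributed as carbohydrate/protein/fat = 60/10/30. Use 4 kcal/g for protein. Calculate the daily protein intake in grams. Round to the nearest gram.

Protein energy = 10% × 2881 = 288.1 kcal.
At 4 kcal/g: 288.1 ÷ 4 = 72.025 g.

72 g/day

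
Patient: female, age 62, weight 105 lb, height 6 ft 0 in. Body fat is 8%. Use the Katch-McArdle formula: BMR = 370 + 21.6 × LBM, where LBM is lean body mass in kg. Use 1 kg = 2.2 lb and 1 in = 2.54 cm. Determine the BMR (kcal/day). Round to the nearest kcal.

1318 kcal/day

Convert to metric: weight = 105 ÷ 2.2 = 47.7273 kg; height = (6×12 + 0) × 2.54 = 72 × 2.54 = 182.88 cm.
LBM = 47.7273 × (1 − 0.08) = 43.9091 kg. Katch-McArdle: BMR = 370 + 21.6 × 43.9091 = 1318.4364 kcal/day.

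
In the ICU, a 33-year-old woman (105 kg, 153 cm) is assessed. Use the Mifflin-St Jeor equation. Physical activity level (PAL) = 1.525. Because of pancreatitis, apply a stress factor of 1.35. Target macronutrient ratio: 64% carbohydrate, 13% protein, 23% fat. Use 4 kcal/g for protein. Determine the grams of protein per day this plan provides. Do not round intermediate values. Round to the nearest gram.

Mifflin-St Jeor (female): BMR = 10(105) + 6.25(153) − 5(33) − 161 = 1050 + 956.25 − 165 − 161 = 1680.25 kcal/day.
TEE = 1680.25 × 1.525 = 2562.3813 kcal/day.
With stress factor 1.35: 2562.3813 × 1.35 = 3459.2147 kcal/day.
Protein energy = 13% × 3459.2147 = 449.6979 kcal.
Protein = 449.6979 ÷ 4 kcal/g = 112.4245 g.

112 g/day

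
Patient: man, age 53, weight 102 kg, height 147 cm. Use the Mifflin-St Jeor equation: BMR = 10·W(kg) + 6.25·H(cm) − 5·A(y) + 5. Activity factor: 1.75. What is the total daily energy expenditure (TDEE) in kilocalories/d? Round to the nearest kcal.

2938 kilocalories/d

Mifflin-St Jeor (male): BMR = 10(102) + 6.25(147) − 5(53) + 5 = 1020 + 918.75 − 265 + 5 = 1678.75 kcal/day.
TEE = BMR × activity factor = 1678.75 × 1.75 = 2937.8125 kcal/day.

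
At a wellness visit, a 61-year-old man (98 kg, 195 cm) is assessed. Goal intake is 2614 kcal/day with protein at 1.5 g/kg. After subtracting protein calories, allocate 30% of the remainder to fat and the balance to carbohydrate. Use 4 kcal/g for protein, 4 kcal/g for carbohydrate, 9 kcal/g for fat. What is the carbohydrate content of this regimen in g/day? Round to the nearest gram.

355 g/day

Protein = 1.5 × 98 = 147 g → 147 × 4 = 588 kcal.
Non-protein calories = 2614 − 588 = 2026 kcal.
Fat: 30% × 2026 = 607.8 kcal; carbohydrate: 1418.2 kcal.
Carbohydrate: 1418.2 kcal ÷ 4 kcal/g = 354.55 g.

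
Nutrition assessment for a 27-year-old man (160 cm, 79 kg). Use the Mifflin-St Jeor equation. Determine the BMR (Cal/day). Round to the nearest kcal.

1660 Cal/day

Mifflin-St Jeor (male): BMR = 10(79) + 6.25(160) − 5(27) + 5 = 790 + 1000 − 135 + 5 = 1660 kcal/day.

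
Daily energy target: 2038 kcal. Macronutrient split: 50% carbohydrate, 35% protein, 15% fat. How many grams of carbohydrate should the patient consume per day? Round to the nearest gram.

Carbohydrate energy = 50% × 2038 = 1019 kcal.
At 4 kcal/g: 1019 ÷ 4 = 254.75 g.

255 g/day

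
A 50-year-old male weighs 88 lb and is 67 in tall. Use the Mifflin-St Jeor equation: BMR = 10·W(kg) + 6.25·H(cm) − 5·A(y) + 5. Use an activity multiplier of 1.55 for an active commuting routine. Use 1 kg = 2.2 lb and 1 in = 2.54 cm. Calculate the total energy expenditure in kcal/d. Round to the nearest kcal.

Convert to metric: weight = 88 ÷ 2.2 = 40 kg; height = 67 × 2.54 = 170.18 cm.
Mifflin-St Jeor (male): BMR = 10(40) + 6.25(170.18) − 5(50) + 5 = 400 + 1063.625 − 250 + 5 = 1218.625 kcal/day.
TEE = BMR × activity factor = 1218.625 × 1.55 = 1888.8688 kcal/day.

1889 kcal/d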